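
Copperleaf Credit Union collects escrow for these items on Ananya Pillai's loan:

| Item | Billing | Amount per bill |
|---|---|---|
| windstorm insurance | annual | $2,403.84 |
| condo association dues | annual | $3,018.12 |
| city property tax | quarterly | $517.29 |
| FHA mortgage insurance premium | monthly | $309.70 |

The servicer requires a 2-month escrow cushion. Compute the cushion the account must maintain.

Windstorm insurance: $2,403.84/yr
Condo association dues: $3,018.12/yr
City property tax: $517.29 × 4 = $2,069.16/yr
FHA mortgage insurance premium: $309.70 × 12 = $3,716.40/yr
Yearly total = $11,207.52
Base monthly escrow = $11,207.52 / 12 = $933.96
Required cushion = 2 × $933.96 = $1,867.92

$1,867.92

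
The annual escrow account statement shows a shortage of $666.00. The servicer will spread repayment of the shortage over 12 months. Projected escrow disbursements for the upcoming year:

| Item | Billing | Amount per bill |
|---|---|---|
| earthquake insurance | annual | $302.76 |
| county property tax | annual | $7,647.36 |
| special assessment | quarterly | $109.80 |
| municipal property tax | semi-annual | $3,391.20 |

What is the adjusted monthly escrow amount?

Earthquake insurance — $302.76/yr
County property tax — $7,647.36/yr
Special assessment — $109.80 × 4 = $439.20/yr
Municipal property tax — $3,391.20 × 2 = $6,782.40/yr
Yearly total = $302.76 + $7,647.36 + $439.20 + $6,782.40 = $15,171.72
Per month = $15,171.72 ÷ 12 = $1,264.31
Shortage spread = $666.00 ÷ 12 = $55.50/mo
New monthly escrow = $1,264.31 + $55.50 = $1,319.81

$1,319.81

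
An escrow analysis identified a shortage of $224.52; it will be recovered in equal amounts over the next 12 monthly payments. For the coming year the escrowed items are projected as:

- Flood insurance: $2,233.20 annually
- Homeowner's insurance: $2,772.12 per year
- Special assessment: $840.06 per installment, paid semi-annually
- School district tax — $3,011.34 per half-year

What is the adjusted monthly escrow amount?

$1,077.72

Flood insurance = $2,233.20 annually
Homeowner's insurance = $2,772.12 annually
Special assessment = $840.06 × 2 = $1,680.12 annually
School district tax = $3,011.34 × 2 = $6,022.68 annually
Annual escrow total = $2,233.20 + $2,772.12 + $1,680.12 + $6,022.68 = $12,708.12
Monthly escrow = $12,708.12 / 12 = $1,059.01
Monthly shortage recovery: $224.52 / 12 = $18.71
Adjusted monthly = $1,059.01 + $18.71 = $1,077.72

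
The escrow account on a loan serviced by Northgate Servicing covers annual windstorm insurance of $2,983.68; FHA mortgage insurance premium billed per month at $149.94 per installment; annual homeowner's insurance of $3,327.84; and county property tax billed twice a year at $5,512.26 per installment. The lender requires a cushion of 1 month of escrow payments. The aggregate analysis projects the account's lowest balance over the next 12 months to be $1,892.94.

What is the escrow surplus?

$298.33

Windstorm insurance: $2,983.68/yr
FHA mortgage insurance premium: $149.94 × 12 = $1,799.28/yr
Homeowner's insurance: $3,327.84/yr
County property tax: $5,512.26 × 2 = $11,024.52/yr
Combined annual = $19,135.32
Base monthly escrow = $19,135.32 / 12 = $1,594.61
Required cushion = 1 × $1,594.61 = $1,594.61
Excess over cushion: $1,892.94 − $1,594.61 = $298.33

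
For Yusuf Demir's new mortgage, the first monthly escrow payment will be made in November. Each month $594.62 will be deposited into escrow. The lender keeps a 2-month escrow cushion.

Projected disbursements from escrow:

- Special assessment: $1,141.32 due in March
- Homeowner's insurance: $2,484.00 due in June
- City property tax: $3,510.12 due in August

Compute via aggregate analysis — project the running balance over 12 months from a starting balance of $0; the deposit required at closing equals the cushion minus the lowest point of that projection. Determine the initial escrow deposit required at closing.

Cushion = 2 × $594.62 = $1,189.24
Trial balance (start $0, +$594.62 each month, − disbursements):
  Nov: +$594.62 → $594.62
  Dec: +$594.62 → $1,189.24
  Jan: +$594.62 → $1,783.86
  Feb: +$594.62 → $2,378.48
  Mar: +$594.62 − $1,141.32 → $1,831.78
  Apr: +$594.62 → $2,426.40
  May: +$594.62 → $3,021.02
  Jun: +$594.62 − $2,484.00 → $1,131.64
  Jul: +$594.62 → $1,726.26
  Aug: +$594.62 − $3,510.12 → -$1,189.24
  Sep: +$594.62 → -$594.62
  Oct: +$594.62 → $0.00
Lowest trial balance = -$1,189.24 (Aug)
Initial deposit = cushion − low point = $1,189.24 − (-$1,189.24) = $2,378.48

$2,378.48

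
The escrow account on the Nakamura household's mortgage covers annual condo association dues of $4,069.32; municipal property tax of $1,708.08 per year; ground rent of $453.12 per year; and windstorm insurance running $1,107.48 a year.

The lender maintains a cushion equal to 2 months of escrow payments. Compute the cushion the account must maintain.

Condo association dues — $4,069.32 per year
Municipal property tax — $1,708.08 per year
Ground rent — $453.12 per year
Windstorm insurance — $1,107.48 per year
Total annual escrow = $4,069.32 + $1,708.08 + $453.12 + $1,107.48 = $7,338.00
Per month = $7,338.00 ÷ 12 = $611.50
Required cushion = 2 × $611.50 = $1,223.00

$1,223.00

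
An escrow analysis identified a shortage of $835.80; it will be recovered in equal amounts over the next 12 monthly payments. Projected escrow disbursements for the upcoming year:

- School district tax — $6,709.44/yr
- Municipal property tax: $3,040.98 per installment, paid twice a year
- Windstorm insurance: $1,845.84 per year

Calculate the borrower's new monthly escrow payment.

School district tax = $6,709.44 annually
Municipal property tax = $3,040.98 × 2 = $6,081.96 annually
Windstorm insurance = $1,845.84 annually
Yearly total = $6,709.44 + $6,081.96 + $1,845.84 = $14,637.24
Monthly = $14,637.24 / 12 = $1,219.77
Shortage spread = $835.80 / 12 = $69.65/mo
New monthly escrow = $1,219.77 + $69.65 = $1,289.42

$1,289.42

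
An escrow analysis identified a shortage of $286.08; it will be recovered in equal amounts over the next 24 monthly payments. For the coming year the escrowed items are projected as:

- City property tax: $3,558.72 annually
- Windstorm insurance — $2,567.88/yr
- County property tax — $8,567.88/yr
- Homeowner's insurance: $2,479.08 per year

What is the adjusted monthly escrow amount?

City property tax — $3,558.72/yr
Windstorm insurance — $2,567.88/yr
County property tax — $8,567.88/yr
Homeowner's insurance — $2,479.08/yr
Total annual escrow = $3,558.72 + $2,567.88 + $8,567.88 + $2,479.08 = $17,173.56
Per month = $17,173.56 ÷ 12 = $1,431.13
Monthly shortage recovery: $286.08 ÷ 24 = $11.92
New monthly escrow = $1,431.13 + $11.92 = $1,443.05

$1,443.05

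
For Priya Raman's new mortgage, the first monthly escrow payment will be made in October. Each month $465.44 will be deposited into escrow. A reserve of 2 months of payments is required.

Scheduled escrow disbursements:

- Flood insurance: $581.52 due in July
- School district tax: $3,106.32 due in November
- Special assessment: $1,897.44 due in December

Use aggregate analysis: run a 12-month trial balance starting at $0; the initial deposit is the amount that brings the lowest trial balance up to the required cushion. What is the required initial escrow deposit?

Cushion = 2 × $465.44 = $930.88
Trial balance (start $0, +$465.44 each month, − disbursements):
  Oct: +$465.44 → $465.44
  Nov: +$465.44 − $3,106.32 → -$2,175.44
  Dec: +$465.44 − $1,897.44 → -$3,607.44
  Jan: +$465.44 → -$3,142.00
  Feb: +$465.44 → -$2,676.56
  Mar: +$465.44 → -$2,211.12
  Apr: +$465.44 → -$1,745.68
  May: +$465.44 → -$1,280.24
  Jun: +$465.44 → -$814.80
  Jul: +$465.44 − $581.52 → -$930.88
  Aug: +$465.44 → -$465.44
  Sep: +$465.44 → $0.00
Lowest trial balance = -$3,607.44 (Dec)
Initial deposit = cushion − low point = $930.88 − (-$3,607.44) = $4,538.32

$4,538.32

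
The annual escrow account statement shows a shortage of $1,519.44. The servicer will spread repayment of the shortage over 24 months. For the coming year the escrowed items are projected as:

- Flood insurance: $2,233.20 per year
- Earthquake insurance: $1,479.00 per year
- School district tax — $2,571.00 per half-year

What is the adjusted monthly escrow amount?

Flood insurance = $2,233.20/yr
Earthquake insurance = $1,479.00/yr
School district tax = $2,571.00 × 2 = $5,142.00/yr
Yearly total = $2,233.20 + $1,479.00 + $5,142.00 = $8,854.20
Per month = $8,854.20 ÷ 12 = $737.85
Shortage spread = $1,519.44 ÷ 24 = $63.31/mo
New monthly escrow = $737.85 + $63.31 = $801.16

$801.16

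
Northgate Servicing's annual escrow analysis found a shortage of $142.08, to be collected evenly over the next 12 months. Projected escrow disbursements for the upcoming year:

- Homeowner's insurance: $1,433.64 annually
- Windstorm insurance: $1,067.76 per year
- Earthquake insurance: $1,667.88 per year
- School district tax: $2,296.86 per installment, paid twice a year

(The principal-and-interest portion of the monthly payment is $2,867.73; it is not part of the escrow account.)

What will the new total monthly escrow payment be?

$742.09

Homeowner's insurance = $1,433.64 annually
Windstorm insurance = $1,067.76 annually
Earthquake insurance = $1,667.88 annually
School district tax = $2,296.86 × 2 = $4,593.72 annually
Total annual escrow = $8,763.00
Base monthly escrow = $8,763.00 ÷ 12 = $730.25
Monthly shortage recovery: $142.08 / 12 = $11.84
Adjusted monthly = $730.25 + $11.84 = $742.09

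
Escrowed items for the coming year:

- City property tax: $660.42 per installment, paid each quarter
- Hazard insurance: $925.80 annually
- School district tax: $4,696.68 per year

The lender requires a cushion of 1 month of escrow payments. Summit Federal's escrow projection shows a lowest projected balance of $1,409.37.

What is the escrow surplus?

City property tax: $660.42 × 4 = $2,641.68 annually
Hazard insurance: $925.80 annually
School district tax: $4,696.68 annually
Total annual escrow = $2,641.68 + $925.80 + $4,696.68 = $8,264.16
Monthly escrow = $8,264.16 / 12 = $688.68
Cushion = 1 × $688.68 = $688.68
Excess over cushion: $1,409.37 − $688.68 = $720.69

$720.69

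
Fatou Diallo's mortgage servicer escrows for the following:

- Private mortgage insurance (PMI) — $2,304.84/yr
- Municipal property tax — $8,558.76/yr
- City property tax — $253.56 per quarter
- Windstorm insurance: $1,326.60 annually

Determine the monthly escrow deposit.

$1,100.37

Private mortgage insurance (PMI): $2,304.84 per year
Municipal property tax: $8,558.76 per year
City property tax: $253.56 × 4 = $1,014.24 per year
Windstorm insurance: $1,326.60 per year
Combined annual = $13,204.44
Base monthly escrow = $13,204.44 / 12 = $1,100.37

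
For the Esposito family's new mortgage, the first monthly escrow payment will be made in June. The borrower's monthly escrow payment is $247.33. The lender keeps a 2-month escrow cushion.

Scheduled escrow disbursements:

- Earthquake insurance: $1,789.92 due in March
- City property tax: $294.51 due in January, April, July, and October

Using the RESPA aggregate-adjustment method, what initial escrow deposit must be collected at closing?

Cushion = 2 × $247.33 = $494.66
Trial balance (start $0, +$247.33 each month, − disbursements):
  Jun: +$247.33 → $247.33
  Jul: +$247.33 − $294.51 → $200.15
  Aug: +$247.33 → $447.48
  Sep: +$247.33 → $694.81
  Oct: +$247.33 − $294.51 → $647.63
  Nov: +$247.33 → $894.96
  Dec: +$247.33 → $1,142.29
  Jan: +$247.33 − $294.51 → $1,095.11
  Feb: +$247.33 → $1,342.44
  Mar: +$247.33 − $1,789.92 → -$200.15
  Apr: +$247.33 − $294.51 → -$247.33
  May: +$247.33 → $0.00
Lowest trial balance = -$247.33 (Apr)
Initial deposit = cushion − low point = $494.66 − (-$247.33) = $741.99

$741.99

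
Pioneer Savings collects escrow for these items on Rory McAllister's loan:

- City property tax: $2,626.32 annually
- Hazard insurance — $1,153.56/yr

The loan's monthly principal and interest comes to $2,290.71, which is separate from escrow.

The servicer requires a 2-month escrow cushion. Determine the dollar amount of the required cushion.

$629.98

City property tax: $2,626.32
Hazard insurance: $1,153.56
Annual escrow total = $2,626.32 + $1,153.56 = $3,779.88
Monthly = $3,779.88 / 12 = $314.99
Reserve = 2 × $314.99 = $629.98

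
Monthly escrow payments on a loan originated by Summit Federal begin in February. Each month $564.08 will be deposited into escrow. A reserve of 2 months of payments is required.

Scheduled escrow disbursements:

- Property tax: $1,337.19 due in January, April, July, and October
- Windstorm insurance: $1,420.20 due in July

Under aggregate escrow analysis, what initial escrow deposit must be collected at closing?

Cushion = 2 × $564.08 = $1,128.16
Trial balance (start $0, +$564.08 each month, − disbursements):
  Feb: +$564.08 → $564.08
  Mar: +$564.08 → $1,128.16
  Apr: +$564.08 − $1,337.19 → $355.05
  May: +$564.08 → $919.13
  Jun: +$564.08 → $1,483.21
  Jul: +$564.08 − $2,757.39 → -$710.10
  Aug: +$564.08 → -$146.02
  Sep: +$564.08 → $418.06
  Oct: +$564.08 − $1,337.19 → -$355.05
  Nov: +$564.08 → $209.03
  Dec: +$564.08 → $773.11
  Jan: +$564.08 − $1,337.19 → $0.00
Lowest trial balance = -$710.10 (Jul)
Initial deposit = cushion − low point = $1,128.16 − (-$710.10) = $1,838.26

$1,838.26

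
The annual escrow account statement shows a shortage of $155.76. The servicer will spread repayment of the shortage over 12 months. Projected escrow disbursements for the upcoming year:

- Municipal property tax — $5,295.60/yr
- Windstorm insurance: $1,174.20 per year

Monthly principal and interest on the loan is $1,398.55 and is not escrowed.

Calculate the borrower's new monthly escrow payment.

$552.13

Municipal property tax = $5,295.60/yr
Windstorm insurance = $1,174.20/yr
Combined annual = $5,295.60 + $1,174.20 = $6,469.80
Base monthly escrow = $6,469.80 / 12 = $539.15
Shortage spread = $155.76 / 12 = $12.98/mo
New monthly escrow = $539.15 + $12.98 = $552.13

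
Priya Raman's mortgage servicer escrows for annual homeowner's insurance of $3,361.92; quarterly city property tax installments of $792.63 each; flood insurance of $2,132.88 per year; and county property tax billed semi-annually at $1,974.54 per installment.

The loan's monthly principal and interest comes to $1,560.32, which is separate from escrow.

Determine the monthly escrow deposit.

Homeowner's insurance: $3,361.92 annually
City property tax: $792.63 × 4 = $3,170.52 annually
Flood insurance: $2,132.88 annually
County property tax: $1,974.54 × 2 = $3,949.08 annually
Annual escrow total = $12,614.40
Monthly = $12,614.40 / 12 = $1,051.20

$1,051.20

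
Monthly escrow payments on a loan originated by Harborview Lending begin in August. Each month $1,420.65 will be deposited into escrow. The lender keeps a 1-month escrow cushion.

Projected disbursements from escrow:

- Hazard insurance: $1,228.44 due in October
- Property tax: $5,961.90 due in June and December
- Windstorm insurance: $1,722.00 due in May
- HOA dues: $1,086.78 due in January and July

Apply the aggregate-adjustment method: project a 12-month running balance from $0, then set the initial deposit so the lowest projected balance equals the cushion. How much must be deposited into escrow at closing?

Cushion = 1 × $1,420.65 = $1,420.65
Trial balance (start $0, +$1,420.65 each month, − disbursements):
  Aug: +$1,420.65 → $1,420.65
  Sep: +$1,420.65 → $2,841.30
  Oct: +$1,420.65 − $1,228.44 → $3,033.51
  Nov: +$1,420.65 → $4,454.16
  Dec: +$1,420.65 − $5,961.90 → -$87.09
  Jan: +$1,420.65 − $1,086.78 → $246.78
  Feb: +$1,420.65 → $1,667.43
  Mar: +$1,420.65 → $3,088.08
  Apr: +$1,420.65 → $4,508.73
  May: +$1,420.65 − $1,722.00 → $4,207.38
  Jun: +$1,420.65 − $5,961.90 → -$333.87
  Jul: +$1,420.65 − $1,086.78 → $0.00
Lowest trial balance = -$333.87 (Jun)
Initial deposit = cushion − low point = $1,420.65 − (-$333.87) = $1,754.52

$1,754.52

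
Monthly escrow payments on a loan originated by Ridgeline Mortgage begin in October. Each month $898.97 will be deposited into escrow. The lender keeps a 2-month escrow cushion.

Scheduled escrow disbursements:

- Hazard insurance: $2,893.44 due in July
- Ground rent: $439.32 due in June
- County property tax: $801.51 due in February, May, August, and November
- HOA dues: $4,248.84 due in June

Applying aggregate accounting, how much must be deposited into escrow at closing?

$2,794.37

Cushion = 2 × $898.97 = $1,797.94
Trial balance (start $0, +$898.97 each month, − disbursements):
  Oct: +$898.97 → $898.97
  Nov: +$898.97 − $801.51 → $996.43
  Dec: +$898.97 → $1,895.40
  Jan: +$898.97 → $2,794.37
  Feb: +$898.97 − $801.51 → $2,891.83
  Mar: +$898.97 → $3,790.80
  Apr: +$898.97 → $4,689.77
  May: +$898.97 − $801.51 → $4,787.23
  Jun: +$898.97 − $4,688.16 → $998.04
  Jul: +$898.97 − $2,893.44 → -$996.43
  Aug: +$898.97 − $801.51 → -$898.97
  Sep: +$898.97 → $0.00
Lowest trial balance = -$996.43 (Jul)
Initial deposit = cushion − low point = $1,797.94 − (-$996.43) = $2,794.37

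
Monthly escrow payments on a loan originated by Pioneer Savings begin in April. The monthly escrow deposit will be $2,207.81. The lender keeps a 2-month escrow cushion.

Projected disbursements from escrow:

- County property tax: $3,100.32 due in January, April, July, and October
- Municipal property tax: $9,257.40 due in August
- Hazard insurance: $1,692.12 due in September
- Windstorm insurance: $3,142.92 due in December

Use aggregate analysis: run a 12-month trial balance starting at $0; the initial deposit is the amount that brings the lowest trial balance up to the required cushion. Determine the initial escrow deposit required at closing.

$9,211.43

Cushion = 2 × $2,207.81 = $4,415.62
Trial balance (start $0, +$2,207.81 each month, − disbursements):
  Apr: +$2,207.81 − $3,100.32 → -$892.51
  May: +$2,207.81 → $1,315.30
  Jun: +$2,207.81 → $3,523.11
  Jul: +$2,207.81 − $3,100.32 → $2,630.60
  Aug: +$2,207.81 − $9,257.40 → -$4,418.99
  Sep: +$2,207.81 − $1,692.12 → -$3,903.30
  Oct: +$2,207.81 − $3,100.32 → -$4,795.81
  Nov: +$2,207.81 → -$2,588.00
  Dec: +$2,207.81 − $3,142.92 → -$3,523.11
  Jan: +$2,207.81 − $3,100.32 → -$4,415.62
  Feb: +$2,207.81 → -$2,207.81
  Mar: +$2,207.81 → $0.00
Lowest trial balance = -$4,795.81 (Oct)
Initial deposit = cushion − low point = $4,415.62 − (-$4,795.81) = $9,211.43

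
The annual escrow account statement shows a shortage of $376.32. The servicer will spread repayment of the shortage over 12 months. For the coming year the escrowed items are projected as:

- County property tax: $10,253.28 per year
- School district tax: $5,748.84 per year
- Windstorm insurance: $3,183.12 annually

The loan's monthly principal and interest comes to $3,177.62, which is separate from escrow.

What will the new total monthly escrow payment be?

$1,630.13

County property tax: $10,253.28 annually
School district tax: $5,748.84 annually
Windstorm insurance: $3,183.12 annually
Yearly total = $10,253.28 + $5,748.84 + $3,183.12 = $19,185.24
Monthly = $19,185.24 ÷ 12 = $1,598.77
Shortage spread = $376.32 ÷ 12 = $31.36/mo
Adjusted monthly = $1,598.77 + $31.36 = $1,630.13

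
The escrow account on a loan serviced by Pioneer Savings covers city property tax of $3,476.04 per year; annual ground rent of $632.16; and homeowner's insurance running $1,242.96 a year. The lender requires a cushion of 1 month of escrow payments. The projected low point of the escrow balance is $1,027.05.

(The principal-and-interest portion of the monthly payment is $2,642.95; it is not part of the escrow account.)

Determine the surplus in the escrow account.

City property tax = $3,476.04/yr
Ground rent = $632.16/yr
Homeowner's insurance = $1,242.96/yr
Total per year = $3,476.04 + $632.16 + $1,242.96 = $5,351.16
Monthly = $5,351.16 / 12 = $445.93
Required cushion = 1 × $445.93 = $445.93
Excess over cushion: $1,027.05 − $445.93 = $581.12

$581.12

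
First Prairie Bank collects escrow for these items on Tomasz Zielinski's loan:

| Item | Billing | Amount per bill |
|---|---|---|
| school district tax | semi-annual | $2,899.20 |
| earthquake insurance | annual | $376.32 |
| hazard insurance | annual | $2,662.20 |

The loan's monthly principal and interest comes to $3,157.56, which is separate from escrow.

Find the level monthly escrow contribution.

School district tax: $2,899.20 × 2 = $5,798.40 per year
Earthquake insurance: $376.32 per year
Hazard insurance: $2,662.20 per year
Annual escrow total = $5,798.40 + $376.32 + $2,662.20 = $8,836.92
Base monthly escrow = $8,836.92 ÷ 12 = $736.41

$736.41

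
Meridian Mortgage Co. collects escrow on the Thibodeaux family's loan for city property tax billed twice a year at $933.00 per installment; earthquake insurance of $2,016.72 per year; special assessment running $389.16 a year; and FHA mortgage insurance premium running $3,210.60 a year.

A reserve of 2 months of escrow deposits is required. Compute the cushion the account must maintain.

City property tax: $933.00 × 2 = $1,866.00 annually
Earthquake insurance: $2,016.72 annually
Special assessment: $389.16 annually
FHA mortgage insurance premium: $3,210.60 annually
Combined annual = $1,866.00 + $2,016.72 + $389.16 + $3,210.60 = $7,482.48
Monthly = $7,482.48 / 12 = $623.54
Required cushion = 2 × $623.54 = $1,247.08

$1,247.08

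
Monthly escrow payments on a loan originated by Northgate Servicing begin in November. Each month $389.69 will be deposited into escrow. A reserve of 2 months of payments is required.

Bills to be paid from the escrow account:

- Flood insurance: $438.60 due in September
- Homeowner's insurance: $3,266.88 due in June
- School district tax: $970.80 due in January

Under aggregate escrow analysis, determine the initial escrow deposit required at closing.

Cushion = 2 × $389.69 = $779.38
Trial balance (start $0, +$389.69 each month, − disbursements):
  Nov: +$389.69 → $389.69
  Dec: +$389.69 → $779.38
  Jan: +$389.69 − $970.80 → $198.27
  Feb: +$389.69 → $587.96
  Mar: +$389.69 → $977.65
  Apr: +$389.69 → $1,367.34
  May: +$389.69 → $1,757.03
  Jun: +$389.69 − $3,266.88 → -$1,120.16
  Jul: +$389.69 → -$730.47
  Aug: +$389.69 → -$340.78
  Sep: +$389.69 − $438.60 → -$389.69
  Oct: +$389.69 → $0.00
Lowest trial balance = -$1,120.16 (Jun)
Initial deposit = cushion − low point = $779.38 − (-$1,120.16) = $1,899.54

$1,899.54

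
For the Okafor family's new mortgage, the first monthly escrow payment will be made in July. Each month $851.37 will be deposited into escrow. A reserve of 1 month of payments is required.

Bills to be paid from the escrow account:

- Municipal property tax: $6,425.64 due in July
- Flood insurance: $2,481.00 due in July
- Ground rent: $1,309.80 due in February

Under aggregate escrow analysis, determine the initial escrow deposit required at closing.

Cushion = 1 × $851.37 = $851.37
Trial balance (start $0, +$851.37 each month, − disbursements):
  Jul: +$851.37 − $8,906.64 → -$8,055.27
  Aug: +$851.37 → -$7,203.90
  Sep: +$851.37 → -$6,352.53
  Oct: +$851.37 → -$5,501.16
  Nov: +$851.37 → -$4,649.79
  Dec: +$851.37 → -$3,798.42
  Jan: +$851.37 → -$2,947.05
  Feb: +$851.37 − $1,309.80 → -$3,405.48
  Mar: +$851.37 → -$2,554.11
  Apr: +$851.37 → -$1,702.74
  May: +$851.37 → -$851.37
  Jun: +$851.37 → $0.00
Lowest trial balance = -$8,055.27 (Jul)
Initial deposit = cushion − low point = $851.37 − (-$8,055.27) = $8,906.64

$8,906.64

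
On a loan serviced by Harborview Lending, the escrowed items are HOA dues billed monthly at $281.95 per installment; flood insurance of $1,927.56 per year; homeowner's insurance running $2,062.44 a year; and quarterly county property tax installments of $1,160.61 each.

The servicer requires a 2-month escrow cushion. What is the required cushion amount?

$2,002.64

HOA dues — $281.95 × 12 = $3,383.40 annually
Flood insurance — $1,927.56 annually
Homeowner's insurance — $2,062.44 annually
County property tax — $1,160.61 × 4 = $4,642.44 annually
Total per year = $3,383.40 + $1,927.56 + $2,062.44 + $4,642.44 = $12,015.84
Base monthly escrow = $12,015.84 / 12 = $1,001.32
Reserve = 2 × $1,001.32 = $2,002.64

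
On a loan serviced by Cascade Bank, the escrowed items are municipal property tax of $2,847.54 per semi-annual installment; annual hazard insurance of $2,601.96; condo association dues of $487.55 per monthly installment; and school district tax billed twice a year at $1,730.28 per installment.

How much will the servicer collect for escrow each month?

$1,467.35

Municipal property tax = $2,847.54 × 2 = $5,695.08/yr
Hazard insurance = $2,601.96/yr
Condo association dues = $487.55 × 12 = $5,850.60/yr
School district tax = $1,730.28 × 2 = $3,460.56/yr
Total per year = $5,695.08 + $2,601.96 + $5,850.60 + $3,460.56 = $17,608.20
Base monthly escrow = $17,608.20 ÷ 12 = $1,467.35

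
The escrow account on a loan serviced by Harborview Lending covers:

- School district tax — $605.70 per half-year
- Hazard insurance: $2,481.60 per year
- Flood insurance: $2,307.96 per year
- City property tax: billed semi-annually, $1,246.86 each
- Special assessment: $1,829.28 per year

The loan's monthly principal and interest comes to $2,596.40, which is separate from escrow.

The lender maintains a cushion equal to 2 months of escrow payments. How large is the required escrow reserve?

$1,720.66

School district tax — $605.70 × 2 = $1,211.40 per year
Hazard insurance — $2,481.60 per year
Flood insurance — $2,307.96 per year
City property tax — $1,246.86 × 2 = $2,493.72 per year
Special assessment — $1,829.28 per year
Combined annual = $10,323.96
Base monthly escrow = $10,323.96 / 12 = $860.33
Reserve = 2 × $860.33 = $1,720.66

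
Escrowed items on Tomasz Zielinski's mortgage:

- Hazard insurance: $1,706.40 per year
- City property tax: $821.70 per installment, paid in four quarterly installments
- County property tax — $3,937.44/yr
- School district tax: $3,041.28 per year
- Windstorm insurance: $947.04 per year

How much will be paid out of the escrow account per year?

$12,918.96

Hazard insurance: $1,706.40 annually
City property tax: $821.70 × 4 = $3,286.80 annually
County property tax: $3,937.44 annually
School district tax: $3,041.28 annually
Windstorm insurance: $947.04 annually
Combined annual = $1,706.40 + $3,286.80 + $3,937.44 + $3,041.28 + $947.04 = $12,918.96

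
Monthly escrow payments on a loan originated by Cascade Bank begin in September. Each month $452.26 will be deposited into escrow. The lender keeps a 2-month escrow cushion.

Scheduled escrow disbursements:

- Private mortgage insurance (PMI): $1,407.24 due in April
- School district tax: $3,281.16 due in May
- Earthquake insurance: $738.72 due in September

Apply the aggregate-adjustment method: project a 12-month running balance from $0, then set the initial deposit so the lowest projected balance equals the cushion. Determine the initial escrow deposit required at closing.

Cushion = 2 × $452.26 = $904.52
Trial balance (start $0, +$452.26 each month, − disbursements):
  Sep: +$452.26 − $738.72 → -$286.46
  Oct: +$452.26 → $165.80
  Nov: +$452.26 → $618.06
  Dec: +$452.26 → $1,070.32
  Jan: +$452.26 → $1,522.58
  Feb: +$452.26 → $1,974.84
  Mar: +$452.26 → $2,427.10
  Apr: +$452.26 − $1,407.24 → $1,472.12
  May: +$452.26 − $3,281.16 → -$1,356.78
  Jun: +$452.26 → -$904.52
  Jul: +$452.26 → -$452.26
  Aug: +$452.26 → $0.00
Lowest trial balance = -$1,356.78 (May)
Initial deposit = cushion − low point = $904.52 − (-$1,356.78) = $2,261.30

$2,261.30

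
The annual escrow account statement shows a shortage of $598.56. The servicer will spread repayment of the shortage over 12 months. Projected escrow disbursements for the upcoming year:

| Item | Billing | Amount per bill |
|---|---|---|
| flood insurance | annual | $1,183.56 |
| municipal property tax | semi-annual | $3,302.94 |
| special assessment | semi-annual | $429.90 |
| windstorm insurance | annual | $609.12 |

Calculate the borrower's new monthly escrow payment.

Flood insurance — $1,183.56 per year
Municipal property tax — $3,302.94 × 2 = $6,605.88 per year
Special assessment — $429.90 × 2 = $859.80 per year
Windstorm insurance — $609.12 per year
Yearly total = $1,183.56 + $6,605.88 + $859.80 + $609.12 = $9,258.36
Monthly = $9,258.36 ÷ 12 = $771.53
Shortage per month = $598.56 ÷ 12 = $49.88
New monthly escrow = $771.53 + $49.88 = $821.41

$821.41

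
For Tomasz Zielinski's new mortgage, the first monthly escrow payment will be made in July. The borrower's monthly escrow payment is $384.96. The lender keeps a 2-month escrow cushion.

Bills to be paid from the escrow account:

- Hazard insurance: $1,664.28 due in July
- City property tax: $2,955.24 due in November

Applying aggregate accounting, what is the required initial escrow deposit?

Cushion = 2 × $384.96 = $769.92
Trial balance (start $0, +$384.96 each month, − disbursements):
  Jul: +$384.96 − $1,664.28 → -$1,279.32
  Aug: +$384.96 → -$894.36
  Sep: +$384.96 → -$509.40
  Oct: +$384.96 → -$124.44
  Nov: +$384.96 − $2,955.24 → -$2,694.72
  Dec: +$384.96 → -$2,309.76
  Jan: +$384.96 → -$1,924.80
  Feb: +$384.96 → -$1,539.84
  Mar: +$384.96 → -$1,154.88
  Apr: +$384.96 → -$769.92
  May: +$384.96 → -$384.96
  Jun: +$384.96 → $0.00
Lowest trial balance = -$2,694.72 (Nov)
Initial deposit = cushion − low point = $769.92 − (-$2,694.72) = $3,464.64

$3,464.64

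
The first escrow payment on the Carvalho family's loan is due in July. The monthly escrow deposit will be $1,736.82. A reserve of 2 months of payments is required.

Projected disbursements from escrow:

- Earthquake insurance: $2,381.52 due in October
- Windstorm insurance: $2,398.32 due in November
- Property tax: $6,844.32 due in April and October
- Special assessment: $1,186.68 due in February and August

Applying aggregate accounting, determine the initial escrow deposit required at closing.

$7,600.38

Cushion = 2 × $1,736.82 = $3,473.64
Trial balance (start $0, +$1,736.82 each month, − disbursements):
  Jul: +$1,736.82 → $1,736.82
  Aug: +$1,736.82 − $1,186.68 → $2,286.96
  Sep: +$1,736.82 → $4,023.78
  Oct: +$1,736.82 − $9,225.84 → -$3,465.24
  Nov: +$1,736.82 − $2,398.32 → -$4,126.74
  Dec: +$1,736.82 → -$2,389.92
  Jan: +$1,736.82 → -$653.10
  Feb: +$1,736.82 − $1,186.68 → -$102.96
  Mar: +$1,736.82 → $1,633.86
  Apr: +$1,736.82 − $6,844.32 → -$3,473.64
  May: +$1,736.82 → -$1,736.82
  Jun: +$1,736.82 → $0.00
Lowest trial balance = -$4,126.74 (Nov)
Initial deposit = cushion − low point = $3,473.64 − (-$4,126.74) = $7,600.38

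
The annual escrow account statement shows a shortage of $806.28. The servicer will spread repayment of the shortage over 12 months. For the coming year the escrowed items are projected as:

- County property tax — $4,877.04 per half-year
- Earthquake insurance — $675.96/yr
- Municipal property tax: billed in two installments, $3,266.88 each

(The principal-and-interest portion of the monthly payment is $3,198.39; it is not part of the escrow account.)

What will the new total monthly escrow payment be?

County property tax: $4,877.04 × 2 = $9,754.08 annually
Earthquake insurance: $675.96 annually
Municipal property tax: $3,266.88 × 2 = $6,533.76 annually
Total per year = $16,963.80
Per month = $16,963.80 ÷ 12 = $1,413.65
Monthly shortage recovery: $806.28 / 12 = $67.19
Adjusted monthly = $1,413.65 + $67.19 = $1,480.84

$1,480.84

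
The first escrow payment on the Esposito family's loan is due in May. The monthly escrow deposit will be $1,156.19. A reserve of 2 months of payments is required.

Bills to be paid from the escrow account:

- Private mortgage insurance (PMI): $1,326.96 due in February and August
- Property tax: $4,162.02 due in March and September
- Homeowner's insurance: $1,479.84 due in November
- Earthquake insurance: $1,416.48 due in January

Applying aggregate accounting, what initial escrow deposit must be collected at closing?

Cushion = 2 × $1,156.19 = $2,312.38
Trial balance (start $0, +$1,156.19 each month, − disbursements):
  May: +$1,156.19 → $1,156.19
  Jun: +$1,156.19 → $2,312.38
  Jul: +$1,156.19 → $3,468.57
  Aug: +$1,156.19 − $1,326.96 → $3,297.80
  Sep: +$1,156.19 − $4,162.02 → $291.97
  Oct: +$1,156.19 → $1,448.16
  Nov: +$1,156.19 − $1,479.84 → $1,124.51
  Dec: +$1,156.19 → $2,280.70
  Jan: +$1,156.19 − $1,416.48 → $2,020.41
  Feb: +$1,156.19 − $1,326.96 → $1,849.64
  Mar: +$1,156.19 − $4,162.02 → -$1,156.19
  Apr: +$1,156.19 → $0.00
Lowest trial balance = -$1,156.19 (Mar)
Initial deposit = cushion − low point = $2,312.38 − (-$1,156.19) = $3,468.57

$3,468.57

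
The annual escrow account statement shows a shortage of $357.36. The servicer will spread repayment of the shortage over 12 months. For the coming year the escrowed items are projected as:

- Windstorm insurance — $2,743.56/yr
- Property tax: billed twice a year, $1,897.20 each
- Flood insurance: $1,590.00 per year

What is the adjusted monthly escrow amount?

Windstorm insurance = $2,743.56/yr
Property tax = $1,897.20 × 2 = $3,794.40/yr
Flood insurance = $1,590.00/yr
Total per year = $2,743.56 + $3,794.40 + $1,590.00 = $8,127.96
Base monthly escrow = $8,127.96 / 12 = $677.33
Monthly shortage recovery: $357.36 / 12 = $29.78
Adjusted monthly = $677.33 + $29.78 = $707.11

$707.11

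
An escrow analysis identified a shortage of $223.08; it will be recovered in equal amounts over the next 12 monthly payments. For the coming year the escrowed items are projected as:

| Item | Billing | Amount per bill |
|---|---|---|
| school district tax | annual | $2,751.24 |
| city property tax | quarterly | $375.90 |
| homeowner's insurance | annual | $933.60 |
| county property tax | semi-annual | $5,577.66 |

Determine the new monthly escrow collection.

School district tax: $2,751.24 annually
City property tax: $375.90 × 4 = $1,503.60 annually
Homeowner's insurance: $933.60 annually
County property tax: $5,577.66 × 2 = $11,155.32 annually
Yearly total = $16,343.76
Monthly = $16,343.76 ÷ 12 = $1,361.98
Shortage spread = $223.08 / 12 = $18.59/mo
Adjusted monthly = $1,361.98 + $18.59 = $1,380.57

$1,380.57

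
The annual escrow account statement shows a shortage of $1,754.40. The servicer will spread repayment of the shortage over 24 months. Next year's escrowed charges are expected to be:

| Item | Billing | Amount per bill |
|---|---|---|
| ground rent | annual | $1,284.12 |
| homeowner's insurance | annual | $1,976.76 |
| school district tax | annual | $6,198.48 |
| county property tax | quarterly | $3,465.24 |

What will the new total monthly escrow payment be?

Ground rent: $1,284.12
Homeowner's insurance: $1,976.76
School district tax: $6,198.48
County property tax: $3,465.24 × 4 = $13,860.96
Combined annual = $23,320.32
Monthly escrow = $23,320.32 ÷ 12 = $1,943.36
Monthly shortage recovery: $1,754.40 / 24 = $73.10
Adjusted monthly = $1,943.36 + $73.10 = $2,016.46

$2,016.46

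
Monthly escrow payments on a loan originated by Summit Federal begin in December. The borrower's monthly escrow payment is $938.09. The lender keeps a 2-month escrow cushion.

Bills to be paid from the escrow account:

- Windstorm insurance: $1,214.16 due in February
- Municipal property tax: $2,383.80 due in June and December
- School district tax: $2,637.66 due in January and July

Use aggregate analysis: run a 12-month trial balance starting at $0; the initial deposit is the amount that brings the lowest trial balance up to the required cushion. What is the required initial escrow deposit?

$5,628.54

Cushion = 2 × $938.09 = $1,876.18
Trial balance (start $0, +$938.09 each month, − disbursements):
  Dec: +$938.09 − $2,383.80 → -$1,445.71
  Jan: +$938.09 − $2,637.66 → -$3,145.28
  Feb: +$938.09 − $1,214.16 → -$3,421.35
  Mar: +$938.09 → -$2,483.26
  Apr: +$938.09 → -$1,545.17
  May: +$938.09 → -$607.08
  Jun: +$938.09 − $2,383.80 → -$2,052.79
  Jul: +$938.09 − $2,637.66 → -$3,752.36
  Aug: +$938.09 → -$2,814.27
  Sep: +$938.09 → -$1,876.18
  Oct: +$938.09 → -$938.09
  Nov: +$938.09 → $0.00
Lowest trial balance = -$3,752.36 (Jul)
Initial deposit = cushion − low point = $1,876.18 − (-$3,752.36) = $5,628.54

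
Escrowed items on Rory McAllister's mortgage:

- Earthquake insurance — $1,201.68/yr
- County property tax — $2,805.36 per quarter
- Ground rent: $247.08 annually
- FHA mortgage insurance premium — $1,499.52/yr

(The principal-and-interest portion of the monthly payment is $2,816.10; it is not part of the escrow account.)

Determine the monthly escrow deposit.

$1,180.81

Earthquake insurance = $1,201.68/yr
County property tax = $2,805.36 × 4 = $11,221.44/yr
Ground rent = $247.08/yr
FHA mortgage insurance premium = $1,499.52/yr
Total per year = $1,201.68 + $11,221.44 + $247.08 + $1,499.52 = $14,169.72
Per month = $14,169.72 / 12 = $1,180.81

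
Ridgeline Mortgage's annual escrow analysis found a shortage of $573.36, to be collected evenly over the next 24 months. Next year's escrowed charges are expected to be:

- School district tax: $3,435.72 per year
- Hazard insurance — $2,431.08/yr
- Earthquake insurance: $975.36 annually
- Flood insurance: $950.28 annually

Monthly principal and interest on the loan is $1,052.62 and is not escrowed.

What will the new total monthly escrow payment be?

School district tax = $3,435.72 per year
Hazard insurance = $2,431.08 per year
Earthquake insurance = $975.36 per year
Flood insurance = $950.28 per year
Combined annual = $7,792.44
Per month = $7,792.44 / 12 = $649.37
Monthly shortage recovery: $573.36 / 24 = $23.89
New monthly escrow = $649.37 + $23.89 = $673.26

$673.26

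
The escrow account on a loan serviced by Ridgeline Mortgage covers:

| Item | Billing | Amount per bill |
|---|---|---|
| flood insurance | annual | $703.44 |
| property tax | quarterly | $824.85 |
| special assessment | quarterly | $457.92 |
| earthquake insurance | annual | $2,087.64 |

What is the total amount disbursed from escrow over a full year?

Flood insurance — $703.44
Property tax — $824.85 × 4 = $3,299.40
Special assessment — $457.92 × 4 = $1,831.68
Earthquake insurance — $2,087.64
Combined annual = $703.44 + $3,299.40 + $1,831.68 + $2,087.64 = $7,922.16

$7,922.16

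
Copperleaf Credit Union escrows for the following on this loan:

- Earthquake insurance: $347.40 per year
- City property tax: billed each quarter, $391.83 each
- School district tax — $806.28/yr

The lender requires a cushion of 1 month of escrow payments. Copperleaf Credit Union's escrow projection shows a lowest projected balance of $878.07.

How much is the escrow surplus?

$651.32

Earthquake insurance — $347.40 annually
City property tax — $391.83 × 4 = $1,567.32 annually
School district tax — $806.28 annually
Combined annual = $347.40 + $1,567.32 + $806.28 = $2,721.00
Monthly = $2,721.00 ÷ 12 = $226.75
Cushion = 1 × $226.75 = $226.75
Surplus = $878.07 − $226.75 = $651.32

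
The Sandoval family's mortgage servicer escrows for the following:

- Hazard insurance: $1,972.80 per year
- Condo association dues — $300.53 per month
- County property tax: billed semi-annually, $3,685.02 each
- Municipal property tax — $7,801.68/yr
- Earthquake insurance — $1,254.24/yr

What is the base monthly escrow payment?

Hazard insurance: $1,972.80 per year
Condo association dues: $300.53 × 12 = $3,606.36 per year
County property tax: $3,685.02 × 2 = $7,370.04 per year
Municipal property tax: $7,801.68 per year
Earthquake insurance: $1,254.24 per year
Total per year = $1,972.80 + $3,606.36 + $7,370.04 + $7,801.68 + $1,254.24 = $22,005.12
Per month = $22,005.12 ÷ 12 = $1,833.76

$1,833.76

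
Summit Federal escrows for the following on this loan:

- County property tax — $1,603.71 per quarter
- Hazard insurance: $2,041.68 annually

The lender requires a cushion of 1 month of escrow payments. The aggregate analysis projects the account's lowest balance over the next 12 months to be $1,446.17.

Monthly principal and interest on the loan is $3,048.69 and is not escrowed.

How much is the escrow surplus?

$741.46

County property tax = $1,603.71 × 4 = $6,414.84
Hazard insurance = $2,041.68
Total per year = $6,414.84 + $2,041.68 = $8,456.52
Monthly escrow = $8,456.52 / 12 = $704.71
Cushion = 1 × $704.71 = $704.71
Surplus = $1,446.17 − $704.71 = $741.46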